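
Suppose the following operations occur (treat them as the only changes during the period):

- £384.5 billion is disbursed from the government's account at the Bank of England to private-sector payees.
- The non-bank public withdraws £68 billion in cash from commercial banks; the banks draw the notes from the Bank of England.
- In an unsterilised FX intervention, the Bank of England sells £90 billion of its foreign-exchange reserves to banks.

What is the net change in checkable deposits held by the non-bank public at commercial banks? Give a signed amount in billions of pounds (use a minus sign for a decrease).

+£316.5 billion

Government spending £384.5 billion: non-bank counterparties' bank balances rise → +£384.5B.
Currency withdrawal £68 billion: non-bank counterparties' bank balances fall → −£68B.
FX sale £90 billion: the counterparty is a bank, so public deposits are unchanged → 0.
Net: 384.5 − 68 + 0 = +£316.5 billion.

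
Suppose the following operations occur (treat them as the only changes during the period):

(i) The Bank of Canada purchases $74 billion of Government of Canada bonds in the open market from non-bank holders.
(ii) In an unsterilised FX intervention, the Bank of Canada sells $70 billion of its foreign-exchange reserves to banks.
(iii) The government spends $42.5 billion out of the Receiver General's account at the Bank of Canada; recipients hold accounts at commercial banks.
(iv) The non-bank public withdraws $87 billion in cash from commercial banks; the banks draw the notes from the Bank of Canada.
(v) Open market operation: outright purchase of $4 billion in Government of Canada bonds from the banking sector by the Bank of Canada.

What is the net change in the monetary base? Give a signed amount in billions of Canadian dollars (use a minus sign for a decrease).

+$50.5 billion

Bank of Canada balance sheet:
  Assets:      Securities +$78B, Foreign assets −$70B
  Liabilities: Bank reserves −$36.5B, Currency in circulation +$87B, Government deposits −$42.5B
Commercial banking system:
  Assets:      Reserves at CB −$36.5B, Securities −$4B, Foreign assets +$70B
  Liabilities: Checkable deposits +$29.5B
Monetary base = currency + reserves: +$87B + (−$36.5B) = +$50.5 billion.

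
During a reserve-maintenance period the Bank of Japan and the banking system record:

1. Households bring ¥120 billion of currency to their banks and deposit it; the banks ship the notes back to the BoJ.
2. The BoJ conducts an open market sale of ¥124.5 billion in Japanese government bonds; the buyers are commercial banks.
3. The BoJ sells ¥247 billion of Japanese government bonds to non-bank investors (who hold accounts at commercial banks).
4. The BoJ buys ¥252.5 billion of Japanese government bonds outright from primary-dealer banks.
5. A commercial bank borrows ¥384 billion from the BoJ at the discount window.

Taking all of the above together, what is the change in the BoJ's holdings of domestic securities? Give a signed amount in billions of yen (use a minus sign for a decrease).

BoJ balance sheet:
  Assets:      Securities −¥119B, Loans to banks +¥384B
  Liabilities: Bank reserves +¥385B, Currency in circulation −¥120B
Commercial banking system:
  Assets:      Reserves at CB +¥385B, Securities −¥128B
  Liabilities: Checkable deposits −¥127B, Borrowings from CB +¥384B
So the change in the BoJ's holdings of domestic securities is -¥119 billion.

-¥119 billion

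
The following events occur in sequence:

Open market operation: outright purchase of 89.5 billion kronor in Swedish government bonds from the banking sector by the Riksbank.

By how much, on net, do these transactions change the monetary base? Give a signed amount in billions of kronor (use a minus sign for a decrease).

Riksbank balance sheet:
  Assets:      Securities +89.5B
  Liabilities: Bank reserves +89.5B
Monetary base = currency + reserves: 0 + (+89.5B) = +89.5 billion.

+89.5 billion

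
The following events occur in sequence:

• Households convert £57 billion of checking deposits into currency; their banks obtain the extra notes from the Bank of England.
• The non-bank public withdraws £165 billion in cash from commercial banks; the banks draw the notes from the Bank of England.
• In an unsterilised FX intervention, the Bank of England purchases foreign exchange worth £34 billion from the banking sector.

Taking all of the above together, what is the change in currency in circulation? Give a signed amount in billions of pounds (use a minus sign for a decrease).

+£222 billion

Bank of England balance sheet:
  Assets:      Foreign assets +£34B
  Liabilities: Bank reserves −£188B, Currency in circulation +£222B
Commercial banking system:
  Assets:      Reserves at CB −£188B, Foreign assets −£34B
  Liabilities: Checkable deposits −£222B
So the change in currency in circulation is +£222 billion.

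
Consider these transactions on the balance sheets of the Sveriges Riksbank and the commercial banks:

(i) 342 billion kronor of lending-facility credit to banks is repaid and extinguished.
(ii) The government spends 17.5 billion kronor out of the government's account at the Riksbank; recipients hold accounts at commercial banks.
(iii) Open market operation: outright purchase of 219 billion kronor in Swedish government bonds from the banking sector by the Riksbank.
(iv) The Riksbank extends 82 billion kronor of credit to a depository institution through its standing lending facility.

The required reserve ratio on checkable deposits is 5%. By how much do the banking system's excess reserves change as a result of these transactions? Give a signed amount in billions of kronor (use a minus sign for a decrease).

-24.375 billion

Discount-window repayment 342 billion kronor: reserves −342B, deposits 0.
Government spending 17.5 billion kronor: reserves +17.5B, deposits +17.5B.
OMO purchase (from banks) 219 billion kronor: reserves +219B, deposits 0.
Discount-window loan 82 billion kronor: reserves +82B, deposits 0.
Totals: Δreserves = −23.5B, Δdeposits = +17.5B.
Δrequired reserves = 5% × +17.5B = +0.875B.
Δexcess reserves = Δreserves − Δrequired = −23.5B − (+0.875B) = -24.375 billion.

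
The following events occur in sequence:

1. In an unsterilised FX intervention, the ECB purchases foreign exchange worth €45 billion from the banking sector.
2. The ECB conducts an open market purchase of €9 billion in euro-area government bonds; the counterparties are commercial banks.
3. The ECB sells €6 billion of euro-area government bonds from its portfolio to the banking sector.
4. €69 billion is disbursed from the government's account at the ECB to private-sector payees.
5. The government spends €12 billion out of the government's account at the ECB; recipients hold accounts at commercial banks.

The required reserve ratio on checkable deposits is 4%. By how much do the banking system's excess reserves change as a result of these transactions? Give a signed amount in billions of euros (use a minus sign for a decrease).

+€125.76 billion

FX purchase €45 billion: reserves +€45B, deposits 0.
OMO purchase (from banks) €9 billion: reserves +€9B, deposits 0.
OMO sale (to banks) €6 billion: reserves −€6B, deposits 0.
Government spending €69 billion: reserves +€69B, deposits +€69B.
Government spending €12 billion: reserves +€12B, deposits +€12B.
Totals: Δreserves = +€129B, Δdeposits = +€81B.
Δrequired reserves = 4% × +€81B = +€3.24B.
Δexcess reserves = Δreserves − Δrequired = +€129B − (+€3.24B) = +€125.76 billion.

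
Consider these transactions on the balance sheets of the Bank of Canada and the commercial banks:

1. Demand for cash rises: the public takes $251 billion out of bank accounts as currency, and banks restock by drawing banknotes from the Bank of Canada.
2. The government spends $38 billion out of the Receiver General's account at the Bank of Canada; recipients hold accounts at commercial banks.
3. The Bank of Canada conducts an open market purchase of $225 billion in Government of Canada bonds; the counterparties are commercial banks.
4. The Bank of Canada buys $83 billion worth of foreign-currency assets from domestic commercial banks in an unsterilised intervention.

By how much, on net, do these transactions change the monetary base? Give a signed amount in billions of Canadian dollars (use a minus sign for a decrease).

+$346 billion

Currency withdrawal $251 billion: just a shift between currency and reserves — both are base money → 0.
Government spending $38 billion: a non-base liability converts back to reserves → +$38B.
OMO purchase (from banks) $225 billion: Bank of Canada balance sheet expands → +$225B.
FX purchase $83 billion: Bank of Canada balance sheet expands → +$83B.
Net: 0 + 38 + 225 + 83 = +$346 billion.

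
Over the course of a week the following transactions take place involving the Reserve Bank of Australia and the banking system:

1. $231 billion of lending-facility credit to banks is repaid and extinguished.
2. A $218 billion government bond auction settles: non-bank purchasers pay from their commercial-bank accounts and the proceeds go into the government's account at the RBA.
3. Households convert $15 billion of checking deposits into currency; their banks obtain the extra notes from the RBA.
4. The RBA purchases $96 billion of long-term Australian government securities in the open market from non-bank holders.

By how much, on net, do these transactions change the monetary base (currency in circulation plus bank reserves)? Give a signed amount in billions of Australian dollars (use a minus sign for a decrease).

-$353 billion

Discount-window repayment $231 billion: RBA balance sheet contracts → −$231B.
Government account inflow $218 billion: reserves shift to a non-base liability → −$218B.
Currency withdrawal $15 billion: just a shift between currency and reserves — both are base money → 0.
Asset purchase (from non-banks) $96 billion: RBA balance sheet expands → +$96B.
Net: −231 − 218 + 0 + 96 = -$353 billion.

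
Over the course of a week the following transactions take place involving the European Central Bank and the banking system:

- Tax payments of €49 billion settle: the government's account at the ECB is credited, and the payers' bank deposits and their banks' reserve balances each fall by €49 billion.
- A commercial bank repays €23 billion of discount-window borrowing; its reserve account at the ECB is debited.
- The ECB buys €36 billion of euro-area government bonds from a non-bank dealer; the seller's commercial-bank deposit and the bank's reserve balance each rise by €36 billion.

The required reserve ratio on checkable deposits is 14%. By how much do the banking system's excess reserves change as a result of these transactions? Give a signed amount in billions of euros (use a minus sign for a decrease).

Government account inflow €49 billion: reserves −€49B, deposits −€49B.
Discount-window repayment €23 billion: reserves −€23B, deposits 0.
Asset purchase (from non-banks) €36 billion: reserves +€36B, deposits +€36B.
Totals: Δreserves = −€36B, Δdeposits = −€13B.
Δrequired reserves = 14% × −€13B = −€1.82B.
Δexcess reserves = Δreserves − Δrequired = −€36B − (−€1.82B) = -€34.18 billion.

-€34.18 billion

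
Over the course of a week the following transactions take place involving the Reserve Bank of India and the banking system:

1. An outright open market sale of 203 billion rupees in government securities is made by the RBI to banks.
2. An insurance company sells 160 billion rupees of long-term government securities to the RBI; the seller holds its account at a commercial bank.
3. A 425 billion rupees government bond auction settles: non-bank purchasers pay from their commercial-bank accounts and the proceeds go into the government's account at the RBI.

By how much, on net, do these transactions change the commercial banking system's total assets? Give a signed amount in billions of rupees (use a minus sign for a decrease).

-265 billion

OMO sale (to banks) 203 billion rupees: just an asset swap on bank balance sheets → 0.
Asset purchase (from non-banks) 160 billion rupees: bank balance sheets expand → +160B.
Government account inflow 425 billion rupees: bank balance sheets shrink → −425B.
Net: 0 + 160 − 425 = -265 billion.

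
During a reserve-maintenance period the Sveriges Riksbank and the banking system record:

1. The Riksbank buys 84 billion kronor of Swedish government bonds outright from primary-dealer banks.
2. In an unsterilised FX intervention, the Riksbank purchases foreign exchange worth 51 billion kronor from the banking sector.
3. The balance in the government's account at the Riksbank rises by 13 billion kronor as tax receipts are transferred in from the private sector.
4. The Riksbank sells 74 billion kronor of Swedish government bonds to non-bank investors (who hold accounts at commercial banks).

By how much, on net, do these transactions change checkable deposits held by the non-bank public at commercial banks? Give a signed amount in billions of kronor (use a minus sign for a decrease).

-87 billion

Riksbank balance sheet:
  Assets:      Securities +10B, Foreign assets +51B
  Liabilities: Bank reserves +48B, Government deposits +13B
Commercial banking system:
  Assets:      Reserves at CB +48B, Securities −84B, Foreign assets −51B
  Liabilities: Checkable deposits −87B
So the change in checkable deposits held by the non-bank public at commercial banks is -87 billion.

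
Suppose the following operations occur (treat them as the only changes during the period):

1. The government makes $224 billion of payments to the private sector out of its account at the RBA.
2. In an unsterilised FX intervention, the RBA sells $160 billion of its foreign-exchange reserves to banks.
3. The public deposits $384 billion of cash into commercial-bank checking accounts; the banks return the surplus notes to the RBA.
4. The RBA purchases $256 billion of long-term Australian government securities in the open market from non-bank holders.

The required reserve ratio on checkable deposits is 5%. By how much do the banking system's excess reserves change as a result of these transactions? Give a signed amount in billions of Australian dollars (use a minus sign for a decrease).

Government spending $224 billion: reserves +$224B, deposits +$224B.
FX sale $160 billion: reserves −$160B, deposits 0.
Currency deposit $384 billion: reserves +$384B, deposits +$384B.
Asset purchase (from non-banks) $256 billion: reserves +$256B, deposits +$256B.
Totals: Δreserves = +$704B, Δdeposits = +$864B.
Δrequired reserves = 5% × +$864B = +$43.2B.
Δexcess reserves = Δreserves − Δrequired = +$704B − (+$43.2B) = +$660.8 billion.

+$660.8 billion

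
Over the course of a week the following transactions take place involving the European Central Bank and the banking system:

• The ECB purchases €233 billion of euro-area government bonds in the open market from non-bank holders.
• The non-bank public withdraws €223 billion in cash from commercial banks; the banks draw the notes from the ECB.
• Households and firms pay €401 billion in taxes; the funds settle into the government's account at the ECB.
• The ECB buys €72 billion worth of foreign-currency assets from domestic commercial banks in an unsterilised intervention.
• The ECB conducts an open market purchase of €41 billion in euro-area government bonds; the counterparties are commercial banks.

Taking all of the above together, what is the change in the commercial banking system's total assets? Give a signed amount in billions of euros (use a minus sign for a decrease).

-€391 billion

Asset purchase (from non-banks) €233 billion: bank balance sheets expand → +€233B.
Currency withdrawal €223 billion: bank balance sheets shrink → −€223B.
Government account inflow €401 billion: bank balance sheets shrink → −€401B.
FX purchase €72 billion: just an asset swap on bank balance sheets → 0.
OMO purchase (from banks) €41 billion: just an asset swap on bank balance sheets → 0.
Net: 233 − 223 − 401 + 0 + 0 = -€391 billion.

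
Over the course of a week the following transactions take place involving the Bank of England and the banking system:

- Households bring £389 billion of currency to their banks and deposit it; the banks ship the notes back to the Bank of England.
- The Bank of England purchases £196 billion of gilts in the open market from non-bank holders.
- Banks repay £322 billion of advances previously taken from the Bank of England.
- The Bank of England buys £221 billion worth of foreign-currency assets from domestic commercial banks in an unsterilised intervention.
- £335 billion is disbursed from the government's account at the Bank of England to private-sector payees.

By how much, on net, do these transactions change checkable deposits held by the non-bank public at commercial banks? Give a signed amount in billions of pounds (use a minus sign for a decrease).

+£920 billion

Bank of England balance sheet:
  Assets:      Securities +£196B, Loans to banks −£322B, Foreign assets +£221B
  Liabilities: Bank reserves +£819B, Currency in circulation −£389B, Government deposits −£335B
Commercial banking system:
  Assets:      Reserves at CB +£819B, Foreign assets −£221B
  Liabilities: Checkable deposits +£920B, Borrowings from CB −£322B
So the change in checkable deposits held by the non-bank public at commercial banks is +£920 billion.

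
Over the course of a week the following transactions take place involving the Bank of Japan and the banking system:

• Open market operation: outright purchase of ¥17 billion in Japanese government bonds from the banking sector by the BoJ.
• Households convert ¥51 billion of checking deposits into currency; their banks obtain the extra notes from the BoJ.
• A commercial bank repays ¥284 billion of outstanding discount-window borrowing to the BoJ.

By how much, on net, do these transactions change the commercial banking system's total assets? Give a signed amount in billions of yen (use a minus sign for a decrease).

-¥335 billion

OMO purchase (from banks) ¥17 billion: just an asset swap on bank balance sheets → 0.
Currency withdrawal ¥51 billion: bank balance sheets shrink → −¥51B.
Discount-window repayment ¥284 billion: bank balance sheets shrink → −¥284B.
Net: 0 − 51 − 284 = -¥335 billion.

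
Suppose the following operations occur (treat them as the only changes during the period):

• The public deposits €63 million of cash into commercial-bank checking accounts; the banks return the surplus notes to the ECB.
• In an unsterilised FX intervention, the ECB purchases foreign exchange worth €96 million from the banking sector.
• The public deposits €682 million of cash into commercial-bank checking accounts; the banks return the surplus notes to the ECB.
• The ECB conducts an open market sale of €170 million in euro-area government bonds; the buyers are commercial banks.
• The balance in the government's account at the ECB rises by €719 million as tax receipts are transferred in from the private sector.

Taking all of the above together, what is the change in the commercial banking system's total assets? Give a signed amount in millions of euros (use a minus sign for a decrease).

Currency deposit €63 million: bank balance sheets expand → +€63M.
FX purchase €96 million: just an asset swap on bank balance sheets → 0.
Currency deposit €682 million: bank balance sheets expand → +€682M.
OMO sale (to banks) €170 million: just an asset swap on bank balance sheets → 0.
Government account inflow €719 million: bank balance sheets shrink → −€719M.
Net: 63 + 0 + 682 + 0 − 719 = +€26 million.

+€26 million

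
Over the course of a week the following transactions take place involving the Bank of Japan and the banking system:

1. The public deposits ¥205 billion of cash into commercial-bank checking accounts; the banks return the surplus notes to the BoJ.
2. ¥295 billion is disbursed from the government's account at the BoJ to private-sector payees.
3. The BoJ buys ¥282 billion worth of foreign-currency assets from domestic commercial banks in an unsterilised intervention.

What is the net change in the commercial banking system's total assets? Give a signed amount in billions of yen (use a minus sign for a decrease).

+¥500 billion

Currency deposit ¥205 billion: bank balance sheets expand → +¥205B.
Government spending ¥295 billion: bank balance sheets expand → +¥295B.
FX purchase ¥282 billion: just an asset swap on bank balance sheets → 0.
Net: 205 + 295 + 0 = +¥500 billion.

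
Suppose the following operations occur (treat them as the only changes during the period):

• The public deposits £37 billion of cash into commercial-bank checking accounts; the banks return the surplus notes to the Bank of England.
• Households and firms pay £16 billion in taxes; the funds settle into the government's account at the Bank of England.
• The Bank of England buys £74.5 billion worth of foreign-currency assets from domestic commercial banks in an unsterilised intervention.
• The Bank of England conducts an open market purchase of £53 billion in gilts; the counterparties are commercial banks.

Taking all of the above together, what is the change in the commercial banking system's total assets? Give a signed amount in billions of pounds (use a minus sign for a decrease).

Currency deposit £37 billion: bank balance sheets expand → +£37B.
Government account inflow £16 billion: bank balance sheets shrink → −£16B.
FX purchase £74.5 billion: just an asset swap on bank balance sheets → 0.
OMO purchase (from banks) £53 billion: just an asset swap on bank balance sheets → 0.
Net: 37 − 16 + 0 + 0 = +£21 billion.

+£21 billion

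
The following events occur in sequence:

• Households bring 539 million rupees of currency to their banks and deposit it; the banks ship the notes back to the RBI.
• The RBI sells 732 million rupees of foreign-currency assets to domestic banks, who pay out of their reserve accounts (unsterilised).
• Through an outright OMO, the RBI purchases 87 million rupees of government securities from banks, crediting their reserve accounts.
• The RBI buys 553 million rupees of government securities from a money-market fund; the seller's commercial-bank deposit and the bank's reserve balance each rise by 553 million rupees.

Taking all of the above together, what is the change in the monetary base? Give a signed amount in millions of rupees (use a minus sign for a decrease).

Currency deposit 539 million rupees: just a shift between currency and reserves — both are base money → 0.
FX sale 732 million rupees: RBI balance sheet contracts → −732M.
OMO purchase (from banks) 87 million rupees: RBI balance sheet expands → +87M.
Asset purchase (from non-banks) 553 million rupees: RBI balance sheet expands → +553M.
Net: 0 − 732 + 87 + 553 = -92 million.

-92 million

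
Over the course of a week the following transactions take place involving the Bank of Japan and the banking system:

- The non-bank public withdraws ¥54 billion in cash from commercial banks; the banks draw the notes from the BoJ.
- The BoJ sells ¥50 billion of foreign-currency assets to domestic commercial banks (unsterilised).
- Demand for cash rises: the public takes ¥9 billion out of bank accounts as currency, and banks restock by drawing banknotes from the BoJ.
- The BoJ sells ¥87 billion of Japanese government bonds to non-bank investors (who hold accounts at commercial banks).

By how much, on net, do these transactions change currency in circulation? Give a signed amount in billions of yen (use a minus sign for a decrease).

Currency withdrawal ¥54 billion: notes leave the central bank → +¥54B.
FX sale ¥50 billion: no currency enters or leaves circulation → 0.
Currency withdrawal ¥9 billion: notes leave the central bank → +¥9B.
Asset sale (to non-banks) ¥87 billion: no currency enters or leaves circulation → 0.
Net: 54 + 0 + 9 + 0 = +¥63 billion.

+¥63 billion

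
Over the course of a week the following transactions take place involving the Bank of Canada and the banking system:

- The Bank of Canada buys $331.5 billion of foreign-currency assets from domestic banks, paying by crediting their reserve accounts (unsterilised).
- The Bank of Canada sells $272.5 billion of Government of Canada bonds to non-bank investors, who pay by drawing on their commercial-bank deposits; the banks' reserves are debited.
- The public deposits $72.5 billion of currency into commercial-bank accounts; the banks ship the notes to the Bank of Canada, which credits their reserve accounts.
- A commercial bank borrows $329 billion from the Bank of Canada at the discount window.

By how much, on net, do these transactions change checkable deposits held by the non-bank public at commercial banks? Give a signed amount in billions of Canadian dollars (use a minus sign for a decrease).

FX purchase $331.5 billion: the counterparty is a bank, so public deposits are unchanged → 0.
Asset sale (to non-banks) $272.5 billion: non-bank counterparties' bank balances fall → −$272.5B.
Currency deposit $72.5 billion: non-bank counterparties' bank balances rise → +$72.5B.
Discount-window loan $329 billion: the counterparty is a bank, so public deposits are unchanged → 0.
Net: 0 − 272.5 + 72.5 + 0 = -$200 billion.

-$200 billion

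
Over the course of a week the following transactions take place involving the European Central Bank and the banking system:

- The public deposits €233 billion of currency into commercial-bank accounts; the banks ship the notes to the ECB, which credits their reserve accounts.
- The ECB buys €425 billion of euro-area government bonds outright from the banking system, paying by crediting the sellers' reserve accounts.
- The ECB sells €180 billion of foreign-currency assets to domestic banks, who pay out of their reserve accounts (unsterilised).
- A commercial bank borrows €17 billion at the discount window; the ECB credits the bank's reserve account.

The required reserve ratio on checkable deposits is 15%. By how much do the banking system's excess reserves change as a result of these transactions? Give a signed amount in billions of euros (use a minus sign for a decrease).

Currency deposit €233 billion: reserves +€233B, deposits +€233B.
OMO purchase (from banks) €425 billion: reserves +€425B, deposits 0.
FX sale €180 billion: reserves −€180B, deposits 0.
Discount-window loan €17 billion: reserves +€17B, deposits 0.
Totals: Δreserves = +€495B, Δdeposits = +€233B.
Δrequired reserves = 15% × +€233B = +€34.95B.
Δexcess reserves = Δreserves − Δrequired = +€495B − (+€34.95B) = +€460.05 billion.

+€460.05 billion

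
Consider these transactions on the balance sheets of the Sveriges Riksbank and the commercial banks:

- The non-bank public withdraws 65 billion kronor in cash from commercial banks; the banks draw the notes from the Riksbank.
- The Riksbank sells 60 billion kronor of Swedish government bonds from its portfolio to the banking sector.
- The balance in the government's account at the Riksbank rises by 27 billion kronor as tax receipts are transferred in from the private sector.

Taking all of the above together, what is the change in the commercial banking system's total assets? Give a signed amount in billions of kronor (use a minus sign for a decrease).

Currency withdrawal 65 billion kronor: bank balance sheets shrink → −65B.
OMO sale (to banks) 60 billion kronor: just an asset swap on bank balance sheets → 0.
Government account inflow 27 billion kronor: bank balance sheets shrink → −27B.
Net: −65 + 0 − 27 = -92 billion.

-92 billion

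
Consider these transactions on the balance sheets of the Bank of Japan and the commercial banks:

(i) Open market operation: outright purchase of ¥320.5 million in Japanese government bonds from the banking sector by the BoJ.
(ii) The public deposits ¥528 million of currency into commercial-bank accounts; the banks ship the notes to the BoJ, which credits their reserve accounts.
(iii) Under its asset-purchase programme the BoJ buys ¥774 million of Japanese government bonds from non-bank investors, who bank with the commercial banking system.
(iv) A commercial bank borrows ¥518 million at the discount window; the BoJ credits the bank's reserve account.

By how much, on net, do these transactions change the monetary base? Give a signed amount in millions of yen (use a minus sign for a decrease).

BoJ balance sheet:
  Assets:      Securities +¥1094.5M, Loans to banks +¥518M
  Liabilities: Bank reserves +¥2140.5M, Currency in circulation −¥528M
Monetary base = currency + reserves: −¥528M + (+¥2140.5M) = +¥1612.5 million.

+¥1612.5 million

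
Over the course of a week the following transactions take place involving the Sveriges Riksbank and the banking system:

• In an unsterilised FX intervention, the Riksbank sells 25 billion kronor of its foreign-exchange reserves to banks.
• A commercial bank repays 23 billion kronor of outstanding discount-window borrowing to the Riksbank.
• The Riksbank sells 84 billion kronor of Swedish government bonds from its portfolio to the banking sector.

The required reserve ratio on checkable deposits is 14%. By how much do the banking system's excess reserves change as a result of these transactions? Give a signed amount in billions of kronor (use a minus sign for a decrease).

-132 billion

FX sale 25 billion kronor: reserves −25B, deposits 0.
Discount-window repayment 23 billion kronor: reserves −23B, deposits 0.
OMO sale (to banks) 84 billion kronor: reserves −84B, deposits 0.
Totals: Δreserves = −132B, Δdeposits = 0.
Δrequired reserves = 14% × 0 = 0.
Δexcess reserves = Δreserves − Δrequired = −132B − (0) = -132 billion.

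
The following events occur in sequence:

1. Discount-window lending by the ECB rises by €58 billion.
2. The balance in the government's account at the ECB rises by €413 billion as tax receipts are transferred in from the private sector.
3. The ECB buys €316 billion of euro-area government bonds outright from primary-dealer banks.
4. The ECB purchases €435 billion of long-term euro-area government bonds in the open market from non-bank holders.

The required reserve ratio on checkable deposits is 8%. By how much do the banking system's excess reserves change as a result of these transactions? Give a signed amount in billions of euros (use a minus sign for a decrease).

Discount-window loan €58 billion: reserves +€58B, deposits 0.
Government account inflow €413 billion: reserves −€413B, deposits −€413B.
OMO purchase (from banks) €316 billion: reserves +€316B, deposits 0.
Asset purchase (from non-banks) €435 billion: reserves +€435B, deposits +€435B.
Totals: Δreserves = +€396B, Δdeposits = +€22B.
Δrequired reserves = 8% × +€22B = +€1.76B.
Δexcess reserves = Δreserves − Δrequired = +€396B − (+€1.76B) = +€394.24 billion.

+€394.24 billion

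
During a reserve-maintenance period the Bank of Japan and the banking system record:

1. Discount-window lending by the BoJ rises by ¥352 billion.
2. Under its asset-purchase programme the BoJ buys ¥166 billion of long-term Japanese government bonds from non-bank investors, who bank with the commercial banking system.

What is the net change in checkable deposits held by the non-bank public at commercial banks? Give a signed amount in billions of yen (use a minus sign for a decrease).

+¥166 billion

Discount-window loan ¥352 billion: the counterparty is a bank, so public deposits are unchanged → 0.
Asset purchase (from non-banks) ¥166 billion: non-bank counterparties' bank balances rise → +¥166B.
Net: 0 + 166 = +¥166 billion.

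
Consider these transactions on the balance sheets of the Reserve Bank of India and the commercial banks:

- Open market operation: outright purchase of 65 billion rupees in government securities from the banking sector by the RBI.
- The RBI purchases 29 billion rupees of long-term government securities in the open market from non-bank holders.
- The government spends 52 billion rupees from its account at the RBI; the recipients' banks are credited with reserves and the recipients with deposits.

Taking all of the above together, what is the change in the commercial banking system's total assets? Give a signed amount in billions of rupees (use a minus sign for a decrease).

+81 billion

OMO purchase (from banks) 65 billion rupees: just an asset swap on bank balance sheets → 0.
Asset purchase (from non-banks) 29 billion rupees: bank balance sheets expand → +29B.
Government spending 52 billion rupees: bank balance sheets expand → +52B.
Net: 0 + 29 + 52 = +81 billion.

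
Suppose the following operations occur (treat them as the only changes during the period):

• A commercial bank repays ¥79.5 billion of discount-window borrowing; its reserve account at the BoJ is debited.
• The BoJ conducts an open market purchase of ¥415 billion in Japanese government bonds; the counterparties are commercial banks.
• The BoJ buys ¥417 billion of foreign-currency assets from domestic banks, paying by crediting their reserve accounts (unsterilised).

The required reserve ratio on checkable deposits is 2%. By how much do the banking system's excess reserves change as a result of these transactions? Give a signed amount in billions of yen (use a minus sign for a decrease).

+¥752.5 billion

Discount-window repayment ¥79.5 billion: reserves −¥79.5B, deposits 0.
OMO purchase (from banks) ¥415 billion: reserves +¥415B, deposits 0.
FX purchase ¥417 billion: reserves +¥417B, deposits 0.
Totals: Δreserves = +¥752.5B, Δdeposits = 0.
Δrequired reserves = 2% × 0 = 0.
Δexcess reserves = Δreserves − Δrequired = +¥752.5B − (0) = +¥752.5 billion.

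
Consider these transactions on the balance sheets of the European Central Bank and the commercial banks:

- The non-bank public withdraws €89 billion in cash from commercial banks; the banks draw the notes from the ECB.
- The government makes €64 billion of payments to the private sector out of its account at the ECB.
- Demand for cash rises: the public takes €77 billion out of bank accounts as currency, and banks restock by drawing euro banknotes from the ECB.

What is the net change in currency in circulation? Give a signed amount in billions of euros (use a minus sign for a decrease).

Currency withdrawal €89 billion: notes leave the central bank → +€89B.
Government spending €64 billion: no currency enters or leaves circulation → 0.
Currency withdrawal €77 billion: notes leave the central bank → +€77B.
Net: 89 + 0 + 77 = +€166 billion.

+€166 billion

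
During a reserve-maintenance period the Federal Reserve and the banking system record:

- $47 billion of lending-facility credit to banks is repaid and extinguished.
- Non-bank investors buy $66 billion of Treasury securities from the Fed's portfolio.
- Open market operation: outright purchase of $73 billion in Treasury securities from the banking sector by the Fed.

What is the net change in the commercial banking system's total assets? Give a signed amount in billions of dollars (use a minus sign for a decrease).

Discount-window repayment $47 billion: bank balance sheets shrink → −$47B.
Asset sale (to non-banks) $66 billion: bank balance sheets shrink → −$66B.
OMO purchase (from banks) $73 billion: just an asset swap on bank balance sheets → 0.
Net: −47 − 66 + 0 = -$113 billion.

-$113 billion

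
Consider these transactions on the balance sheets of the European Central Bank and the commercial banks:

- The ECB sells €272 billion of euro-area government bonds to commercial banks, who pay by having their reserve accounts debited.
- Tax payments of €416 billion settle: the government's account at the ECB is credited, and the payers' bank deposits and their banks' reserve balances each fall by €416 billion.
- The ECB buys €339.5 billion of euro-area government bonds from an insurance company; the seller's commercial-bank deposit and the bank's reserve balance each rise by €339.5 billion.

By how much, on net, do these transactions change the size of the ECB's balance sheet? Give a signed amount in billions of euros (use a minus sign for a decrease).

+€67.5 billion

OMO sale (to banks) €272 billion: an ECB asset is shed → −€272B.
Government account inflow €416 billion: only the composition of liabilities changes → 0.
Asset purchase (from non-banks) €339.5 billion: an ECB asset is acquired → +€339.5B.
Net: −272 + 0 + 339.5 = +€67.5 billion.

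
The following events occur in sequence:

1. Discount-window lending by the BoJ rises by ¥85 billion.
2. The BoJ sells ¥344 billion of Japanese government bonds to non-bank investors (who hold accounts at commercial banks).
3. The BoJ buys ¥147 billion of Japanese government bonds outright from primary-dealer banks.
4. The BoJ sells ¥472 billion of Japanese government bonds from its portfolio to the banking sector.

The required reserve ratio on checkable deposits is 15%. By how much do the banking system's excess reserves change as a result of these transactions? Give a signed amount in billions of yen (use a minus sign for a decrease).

Discount-window loan ¥85 billion: reserves +¥85B, deposits 0.
Asset sale (to non-banks) ¥344 billion: reserves −¥344B, deposits −¥344B.
OMO purchase (from banks) ¥147 billion: reserves +¥147B, deposits 0.
OMO sale (to banks) ¥472 billion: reserves −¥472B, deposits 0.
Totals: Δreserves = −¥584B, Δdeposits = −¥344B.
Δrequired reserves = 15% × −¥344B = −¥51.6B.
Δexcess reserves = Δreserves − Δrequired = −¥584B − (−¥51.6B) = -¥532.4 billion.

-¥532.4 billion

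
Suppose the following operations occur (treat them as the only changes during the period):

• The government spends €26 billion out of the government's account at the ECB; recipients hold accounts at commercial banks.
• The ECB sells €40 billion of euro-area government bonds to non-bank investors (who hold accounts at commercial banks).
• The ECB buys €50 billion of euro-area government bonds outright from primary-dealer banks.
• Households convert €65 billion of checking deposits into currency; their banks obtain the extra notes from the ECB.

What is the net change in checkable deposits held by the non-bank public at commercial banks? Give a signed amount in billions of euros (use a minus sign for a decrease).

ECB balance sheet:
  Assets:      Securities +€10B
  Liabilities: Bank reserves −€29B, Currency in circulation +€65B, Government deposits −€26B
Commercial banking system:
  Assets:      Reserves at CB −€29B, Securities −€50B
  Liabilities: Checkable deposits −€79B
So the change in checkable deposits held by the non-bank public at commercial banks is -€79 billion.

-€79 billion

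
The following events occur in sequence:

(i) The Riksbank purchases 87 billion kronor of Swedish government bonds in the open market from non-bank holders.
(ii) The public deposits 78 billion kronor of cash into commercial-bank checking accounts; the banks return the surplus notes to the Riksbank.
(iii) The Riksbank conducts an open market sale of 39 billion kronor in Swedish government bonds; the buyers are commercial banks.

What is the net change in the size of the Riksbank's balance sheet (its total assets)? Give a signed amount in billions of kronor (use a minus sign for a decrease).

+48 billion

Asset purchase (from non-banks) 87 billion kronor: a Riksbank asset is acquired → +87B.
Currency deposit 78 billion kronor: only the composition of liabilities changes → 0.
OMO sale (to banks) 39 billion kronor: a Riksbank asset is shed → −39B.
Net: 87 + 0 − 39 = +48 billion.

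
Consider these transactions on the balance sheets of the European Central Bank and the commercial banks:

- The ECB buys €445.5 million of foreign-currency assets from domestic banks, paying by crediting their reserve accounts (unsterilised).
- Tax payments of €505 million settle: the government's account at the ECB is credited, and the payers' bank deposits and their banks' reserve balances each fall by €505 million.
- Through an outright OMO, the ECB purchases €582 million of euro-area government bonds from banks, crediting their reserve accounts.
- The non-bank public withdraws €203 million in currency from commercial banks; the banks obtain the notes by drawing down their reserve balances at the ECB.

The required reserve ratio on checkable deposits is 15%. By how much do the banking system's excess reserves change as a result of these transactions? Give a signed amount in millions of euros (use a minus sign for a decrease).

+€425.7 million

FX purchase €445.5 million: reserves +€445.5M, deposits 0.
Government account inflow €505 million: reserves −€505M, deposits −€505M.
OMO purchase (from banks) €582 million: reserves +€582M, deposits 0.
Currency withdrawal €203 million: reserves −€203M, deposits −€203M.
Totals: Δreserves = +€319.5M, Δdeposits = −€708M.
Δrequired reserves = 15% × −€708M = −€106.2M.
Δexcess reserves = Δreserves − Δrequired = +€319.5M − (−€106.2M) = +€425.7 million.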